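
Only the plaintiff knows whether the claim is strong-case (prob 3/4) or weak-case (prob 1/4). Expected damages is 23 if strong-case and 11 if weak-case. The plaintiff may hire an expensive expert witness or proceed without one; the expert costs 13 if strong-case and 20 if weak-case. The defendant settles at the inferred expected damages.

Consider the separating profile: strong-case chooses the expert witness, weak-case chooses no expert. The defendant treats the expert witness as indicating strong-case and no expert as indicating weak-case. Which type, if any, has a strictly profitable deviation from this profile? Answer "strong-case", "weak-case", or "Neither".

The expert witness pays 23; no expert pays 11.
strong-case: assigned the expert witness, nets 23 − 13 = 10; deviating to no expert nets 11.
weak-case: assigned no expert, nets 11; deviating to the expert witness nets 23 − 20 = 3.
The strong-case type gains 1 by deviating.

strong-case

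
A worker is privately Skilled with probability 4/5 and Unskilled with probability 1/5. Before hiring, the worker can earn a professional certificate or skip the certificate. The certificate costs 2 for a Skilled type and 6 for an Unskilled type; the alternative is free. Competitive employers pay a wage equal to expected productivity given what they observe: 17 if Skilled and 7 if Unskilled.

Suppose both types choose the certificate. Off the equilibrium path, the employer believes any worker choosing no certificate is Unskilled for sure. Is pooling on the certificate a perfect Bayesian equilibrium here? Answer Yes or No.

On path, the employer holds the prior and pays 4/5·17 + 1/5·7 = 15. Off path (no certificate), believing Unskilled, it pays 7.
Skilled: the certificate nets 15 − 2 = 13; no certificate nets 7. Skilled stays.
Unskilled: the certificate nets 15 − 6 = 9; no certificate nets 7. Unskilled stays.
No type deviates, so pooling is sustained.

Yes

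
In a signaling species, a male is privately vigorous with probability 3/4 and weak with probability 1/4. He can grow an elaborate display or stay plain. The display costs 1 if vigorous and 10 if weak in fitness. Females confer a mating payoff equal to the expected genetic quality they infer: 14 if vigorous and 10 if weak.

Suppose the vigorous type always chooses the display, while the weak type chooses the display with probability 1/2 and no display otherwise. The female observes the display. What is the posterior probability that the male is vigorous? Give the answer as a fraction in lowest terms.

6/7

P(the display) = (3/4)·1 + (1/4)·(1/2) = 7/8.
By Bayes' rule, P(vigorous | the display) = (3/4) / (7/8) = 6/7.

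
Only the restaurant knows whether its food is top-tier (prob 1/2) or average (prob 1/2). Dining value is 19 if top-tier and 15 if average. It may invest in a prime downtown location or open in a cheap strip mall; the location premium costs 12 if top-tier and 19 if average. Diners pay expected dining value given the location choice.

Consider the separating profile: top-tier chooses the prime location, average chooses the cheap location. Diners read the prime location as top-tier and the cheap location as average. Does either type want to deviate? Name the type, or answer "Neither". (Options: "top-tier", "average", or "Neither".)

The prime location pays 19; the cheap location pays 15.
top-tier: assigned the prime location, nets 19 − 12 = 7; deviating to the cheap location nets 15.
average: assigned the cheap location, nets 15; deviating to the prime location nets 19 − 19 = 0.
The top-tier type gains 8 by deviating.

top-tier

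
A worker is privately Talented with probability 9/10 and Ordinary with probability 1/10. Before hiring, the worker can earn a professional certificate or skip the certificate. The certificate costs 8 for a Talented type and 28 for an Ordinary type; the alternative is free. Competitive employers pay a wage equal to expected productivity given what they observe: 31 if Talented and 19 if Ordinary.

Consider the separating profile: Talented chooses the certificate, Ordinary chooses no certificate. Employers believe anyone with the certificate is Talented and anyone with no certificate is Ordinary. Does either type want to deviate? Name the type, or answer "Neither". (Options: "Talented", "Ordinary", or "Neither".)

Neither

The certificate pays 31; no certificate pays 19.
Talented: assigned the certificate, nets 31 − 8 = 23; deviating to no certificate nets 19.
Ordinary: assigned no certificate, nets 19; deviating to the certificate nets 31 − 28 = 3.
Both types strictly prefer their assigned action; no profitable deviation.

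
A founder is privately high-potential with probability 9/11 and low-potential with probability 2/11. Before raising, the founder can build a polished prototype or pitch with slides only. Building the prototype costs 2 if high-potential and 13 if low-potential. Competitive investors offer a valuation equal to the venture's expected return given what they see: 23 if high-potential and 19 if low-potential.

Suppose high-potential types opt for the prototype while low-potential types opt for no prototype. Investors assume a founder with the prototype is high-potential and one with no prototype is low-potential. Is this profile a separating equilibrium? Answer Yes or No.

Under these beliefs, the prototype earns valuation 23 and no prototype earns valuation 19.
high-potential: the prototype nets 23 − 2 = 21; no prototype nets 19. high-potential prefers the prototype.
low-potential: the prototype nets 23 − 13 = 10; no prototype nets 19. low-potential prefers no prototype.
Neither type deviates, so the separating profile is an equilibrium.

Yes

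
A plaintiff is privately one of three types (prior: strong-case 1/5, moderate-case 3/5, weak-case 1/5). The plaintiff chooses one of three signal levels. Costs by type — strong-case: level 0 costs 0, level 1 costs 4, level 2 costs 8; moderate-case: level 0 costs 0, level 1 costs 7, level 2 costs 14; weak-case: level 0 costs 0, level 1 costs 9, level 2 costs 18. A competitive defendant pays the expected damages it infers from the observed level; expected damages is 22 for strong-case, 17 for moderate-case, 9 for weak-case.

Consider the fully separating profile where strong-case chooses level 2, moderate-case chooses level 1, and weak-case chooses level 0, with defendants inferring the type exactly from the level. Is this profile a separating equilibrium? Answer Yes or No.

Separating settlements: level 2 → 22, level 1 → 17, level 0 → 9.
strong-case (assigned level 2): level 0: 9 − 0 = 9; level 1: 17 − 4 = 13; level 2: 22 − 8 = 14. strong-case stays.
moderate-case (assigned level 1): level 0: 9 − 0 = 9; level 1: 17 − 7 = 10; level 2: 22 − 14 = 8. moderate-case stays.
weak-case (assigned level 0): level 0: 9 − 0 = 9; level 1: 17 − 9 = 8; level 2: 22 − 18 = 4. weak-case stays.
Every type prefers its assigned level; separation holds.

Yes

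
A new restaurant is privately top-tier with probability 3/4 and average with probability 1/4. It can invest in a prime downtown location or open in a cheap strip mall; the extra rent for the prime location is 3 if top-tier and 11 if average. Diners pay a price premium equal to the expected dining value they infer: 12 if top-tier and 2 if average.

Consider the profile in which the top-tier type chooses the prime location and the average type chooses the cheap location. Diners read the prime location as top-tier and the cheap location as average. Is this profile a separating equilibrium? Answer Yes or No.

Under these beliefs, the prime location earns price premium 12 and the cheap location earns price premium 2.
top-tier: the prime location nets 12 − 3 = 9; the cheap location nets 2. top-tier prefers the prime location.
average: the prime location nets 12 − 11 = 1; the cheap location nets 2. average prefers the cheap location.
Neither type deviates, so the separating profile is an equilibrium.

Yes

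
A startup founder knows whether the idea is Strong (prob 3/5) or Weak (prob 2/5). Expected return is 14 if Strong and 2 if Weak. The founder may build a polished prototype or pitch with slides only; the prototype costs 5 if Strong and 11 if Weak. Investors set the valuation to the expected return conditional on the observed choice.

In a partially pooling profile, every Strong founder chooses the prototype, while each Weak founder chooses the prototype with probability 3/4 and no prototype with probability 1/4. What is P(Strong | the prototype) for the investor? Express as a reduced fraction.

2/3

P(the prototype) = (3/5)·1 + (2/5)·(3/4) = 9/10.
By Bayes' rule, P(Strong | the prototype) = (3/5) / (9/10) = 2/3.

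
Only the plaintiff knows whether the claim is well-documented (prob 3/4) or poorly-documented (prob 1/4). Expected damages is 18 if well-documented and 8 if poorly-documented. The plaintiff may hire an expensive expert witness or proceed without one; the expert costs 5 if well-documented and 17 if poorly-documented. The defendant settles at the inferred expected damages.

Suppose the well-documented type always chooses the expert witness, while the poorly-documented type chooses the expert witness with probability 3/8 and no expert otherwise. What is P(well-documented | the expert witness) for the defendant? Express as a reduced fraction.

P(the expert witness) = (3/4)·1 + (1/4)·(3/8) = 27/32.
By Bayes' rule, P(well-documented | the expert witness) = (3/4) / (27/32) = 8/9.

8/9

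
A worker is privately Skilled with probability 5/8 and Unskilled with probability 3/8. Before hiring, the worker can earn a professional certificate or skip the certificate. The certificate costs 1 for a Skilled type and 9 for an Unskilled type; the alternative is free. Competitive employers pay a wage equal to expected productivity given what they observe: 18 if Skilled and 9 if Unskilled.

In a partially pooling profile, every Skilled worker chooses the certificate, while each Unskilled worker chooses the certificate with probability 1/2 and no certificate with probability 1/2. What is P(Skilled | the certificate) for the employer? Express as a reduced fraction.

10/13

P(the certificate) = (5/8)·1 + (3/8)·(1/2) = 13/16.
By Bayes' rule, P(Skilled | the certificate) = (5/8) / (13/16) = 10/13.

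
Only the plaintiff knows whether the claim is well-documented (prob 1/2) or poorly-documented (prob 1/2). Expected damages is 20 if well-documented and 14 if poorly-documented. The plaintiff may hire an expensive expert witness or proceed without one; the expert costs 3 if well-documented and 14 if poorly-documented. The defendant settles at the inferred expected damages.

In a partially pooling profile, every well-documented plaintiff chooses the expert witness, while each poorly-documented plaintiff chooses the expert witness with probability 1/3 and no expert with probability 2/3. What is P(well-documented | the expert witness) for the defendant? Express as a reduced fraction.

3/4

P(the expert witness) = (1/2)·1 + (1/2)·(1/3) = 2/3.
By Bayes' rule, P(well-documented | the expert witness) = (1/2) / (2/3) = 3/4.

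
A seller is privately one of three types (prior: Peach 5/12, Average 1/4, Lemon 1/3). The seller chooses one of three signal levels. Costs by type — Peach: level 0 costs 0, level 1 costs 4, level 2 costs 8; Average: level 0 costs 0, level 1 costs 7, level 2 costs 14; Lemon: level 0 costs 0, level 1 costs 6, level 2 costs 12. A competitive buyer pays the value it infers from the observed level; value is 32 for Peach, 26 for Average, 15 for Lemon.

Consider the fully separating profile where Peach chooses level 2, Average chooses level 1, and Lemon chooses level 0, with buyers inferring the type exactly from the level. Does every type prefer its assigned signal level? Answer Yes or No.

No

Separating prices: level 2 → 32, level 1 → 26, level 0 → 15.
Peach (assigned level 2): level 0: 15 − 0 = 15; level 1: 26 − 4 = 22; level 2: 32 − 8 = 24. Peach stays.
Average (assigned level 1): level 0: 15 − 0 = 15; level 1: 26 − 7 = 19; level 2: 32 − 14 = 18. Average stays.
Lemon (assigned level 0): level 0: 15 − 0 = 15; level 1: 26 − 6 = 20; level 2: 32 − 12 = 20. Lemon prefers level 1.
At least one type deviates; the separating profile fails.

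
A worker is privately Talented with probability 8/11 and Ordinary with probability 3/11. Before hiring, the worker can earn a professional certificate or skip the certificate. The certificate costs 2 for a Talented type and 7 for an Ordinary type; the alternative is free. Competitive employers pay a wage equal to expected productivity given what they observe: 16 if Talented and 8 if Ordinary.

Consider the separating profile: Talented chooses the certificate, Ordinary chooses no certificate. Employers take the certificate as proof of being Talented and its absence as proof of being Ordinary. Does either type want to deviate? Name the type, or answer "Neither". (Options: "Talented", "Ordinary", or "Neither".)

The certificate pays 16; no certificate pays 8.
Talented: assigned the certificate, nets 16 − 2 = 14; deviating to no certificate nets 8.
Ordinary: assigned no certificate, nets 8; deviating to the certificate nets 16 − 7 = 9.
The Ordinary type gains 1 by deviating.

Ordinary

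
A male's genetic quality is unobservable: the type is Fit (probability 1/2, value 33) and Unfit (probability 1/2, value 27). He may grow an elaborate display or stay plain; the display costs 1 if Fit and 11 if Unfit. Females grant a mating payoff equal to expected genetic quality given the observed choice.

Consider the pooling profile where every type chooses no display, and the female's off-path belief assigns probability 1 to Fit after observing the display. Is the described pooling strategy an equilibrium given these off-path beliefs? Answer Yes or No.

On path, the female holds the prior and pays 1/2·33 + 1/2·27 = 30. Off path (the display), believing Fit, it pays 33.
Fit: no display nets 30; the display nets 33 − 1 = 32. Fit would deviate.
Unfit: no display nets 30; the display nets 33 − 11 = 22. Unfit stays.
A type deviates, so pooling fails.

No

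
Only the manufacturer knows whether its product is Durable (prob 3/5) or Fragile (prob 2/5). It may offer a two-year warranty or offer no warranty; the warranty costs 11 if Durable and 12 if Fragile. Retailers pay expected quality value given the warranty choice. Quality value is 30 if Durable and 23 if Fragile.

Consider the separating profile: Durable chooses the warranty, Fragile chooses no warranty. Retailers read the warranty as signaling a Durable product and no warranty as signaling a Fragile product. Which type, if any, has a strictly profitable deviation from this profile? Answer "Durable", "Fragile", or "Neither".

The warranty pays 30; no warranty pays 23.
Durable: assigned the warranty, nets 30 − 11 = 19; deviating to no warranty nets 23.
Fragile: assigned no warranty, nets 23; deviating to the warranty nets 30 − 12 = 18.
The Durable type gains 4 by deviating.

Durable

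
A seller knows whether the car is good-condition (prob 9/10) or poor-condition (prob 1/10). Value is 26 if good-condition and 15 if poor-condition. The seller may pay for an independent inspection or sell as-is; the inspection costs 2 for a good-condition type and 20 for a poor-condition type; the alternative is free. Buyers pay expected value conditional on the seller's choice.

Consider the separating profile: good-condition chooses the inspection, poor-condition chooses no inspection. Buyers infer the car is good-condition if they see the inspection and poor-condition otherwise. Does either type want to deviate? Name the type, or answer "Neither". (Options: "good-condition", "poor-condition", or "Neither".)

The inspection pays 26; no inspection pays 15.
good-condition: assigned the inspection, nets 26 − 2 = 24; deviating to no inspection nets 15.
poor-condition: assigned no inspection, nets 15; deviating to the inspection nets 26 − 20 = 6.
Both types strictly prefer their assigned action; no profitable deviation.

Neither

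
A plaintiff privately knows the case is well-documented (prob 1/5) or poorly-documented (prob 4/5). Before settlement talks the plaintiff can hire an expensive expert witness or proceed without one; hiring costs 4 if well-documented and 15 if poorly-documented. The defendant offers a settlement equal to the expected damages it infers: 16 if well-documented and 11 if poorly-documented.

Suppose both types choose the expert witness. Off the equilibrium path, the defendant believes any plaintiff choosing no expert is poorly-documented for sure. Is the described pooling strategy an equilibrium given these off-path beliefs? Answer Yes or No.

No

On path, the defendant holds the prior and pays 1/5·16 + 4/5·11 = 12. Off path (no expert), believing poorly-documented, it pays 11.
well-documented: the expert witness nets 12 − 4 = 8; no expert nets 11. well-documented would deviate.
poorly-documented: the expert witness nets 12 − 15 = -3; no expert nets 11. poorly-documented would deviate.
A type deviates, so pooling fails.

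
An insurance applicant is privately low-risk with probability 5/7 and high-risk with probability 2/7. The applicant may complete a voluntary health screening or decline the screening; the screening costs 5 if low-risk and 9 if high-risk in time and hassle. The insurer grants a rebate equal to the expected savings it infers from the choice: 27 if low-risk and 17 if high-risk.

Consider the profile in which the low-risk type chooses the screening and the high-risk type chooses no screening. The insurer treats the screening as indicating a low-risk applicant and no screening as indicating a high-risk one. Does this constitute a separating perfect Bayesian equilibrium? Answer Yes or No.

Under these beliefs, the screening earns rebate 27 and no screening earns rebate 17.
low-risk: the screening nets 27 − 5 = 22; no screening nets 17. low-risk prefers the screening.
high-risk: the screening nets 27 − 9 = 18; no screening nets 17. high-risk would deviate to the screening.
high-risk has a profitable deviation, so the profile is not an equilibrium.

No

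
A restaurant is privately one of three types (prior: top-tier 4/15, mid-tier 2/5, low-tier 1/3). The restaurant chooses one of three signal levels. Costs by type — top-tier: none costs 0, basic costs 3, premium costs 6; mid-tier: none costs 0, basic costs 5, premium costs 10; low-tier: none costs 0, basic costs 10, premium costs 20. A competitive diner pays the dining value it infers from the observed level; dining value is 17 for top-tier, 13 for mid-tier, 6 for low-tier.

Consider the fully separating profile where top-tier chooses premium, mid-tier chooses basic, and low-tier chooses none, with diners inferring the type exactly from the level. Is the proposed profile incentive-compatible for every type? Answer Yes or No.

Separating price premiums: premium → 17, basic → 13, none → 6.
top-tier (assigned premium): none: 6 − 0 = 6; basic: 13 − 3 = 10; premium: 17 − 6 = 11. top-tier stays.
mid-tier (assigned basic): none: 6 − 0 = 6; basic: 13 − 5 = 8; premium: 17 − 10 = 7. mid-tier stays.
low-tier (assigned none): none: 6 − 0 = 6; basic: 13 − 10 = 3; premium: 17 − 20 = -3. low-tier stays.
Every type prefers its assigned level; separation holds.

Yes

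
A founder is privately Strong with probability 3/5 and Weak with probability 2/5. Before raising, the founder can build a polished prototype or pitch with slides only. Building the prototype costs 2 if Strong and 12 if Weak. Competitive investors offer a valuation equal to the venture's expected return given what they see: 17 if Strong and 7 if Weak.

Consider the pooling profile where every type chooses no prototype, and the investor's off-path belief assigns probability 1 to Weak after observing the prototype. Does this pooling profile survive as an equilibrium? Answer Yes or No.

Yes

On path, the investor holds the prior and pays 3/5·17 + 2/5·7 = 13. Off path (the prototype), believing Weak, it pays 7.
Strong: no prototype nets 13; the prototype nets 7 − 2 = 5. Strong stays.
Weak: no prototype nets 13; the prototype nets 7 − 12 = -5. Weak stays.
No type deviates, so pooling is sustained.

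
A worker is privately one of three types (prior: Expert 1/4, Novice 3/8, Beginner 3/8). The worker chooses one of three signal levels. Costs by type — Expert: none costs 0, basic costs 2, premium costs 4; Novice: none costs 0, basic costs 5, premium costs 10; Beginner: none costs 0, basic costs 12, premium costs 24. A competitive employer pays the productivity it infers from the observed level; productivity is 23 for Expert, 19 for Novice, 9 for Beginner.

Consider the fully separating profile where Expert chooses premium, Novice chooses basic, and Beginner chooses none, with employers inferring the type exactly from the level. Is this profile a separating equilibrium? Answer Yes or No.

Separating wages: premium → 23, basic → 19, none → 9.
Expert (assigned premium): none: 9 − 0 = 9; basic: 19 − 2 = 17; premium: 23 − 4 = 19. Expert stays.
Novice (assigned basic): none: 9 − 0 = 9; basic: 19 − 5 = 14; premium: 23 − 10 = 13. Novice stays.
Beginner (assigned none): none: 9 − 0 = 9; basic: 19 − 12 = 7; premium: 23 − 24 = -1. Beginner stays.
Every type prefers its assigned level; separation holds.

Yes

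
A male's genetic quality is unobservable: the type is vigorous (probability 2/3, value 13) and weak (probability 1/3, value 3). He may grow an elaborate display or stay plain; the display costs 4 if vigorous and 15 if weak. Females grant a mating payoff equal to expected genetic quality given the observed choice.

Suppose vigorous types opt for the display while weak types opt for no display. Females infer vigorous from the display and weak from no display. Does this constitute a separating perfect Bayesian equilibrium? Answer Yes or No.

Under these beliefs, the display earns mating payoff 13 and no display earns mating payoff 3.
vigorous: the display nets 13 − 4 = 9; no display nets 3. vigorous prefers the display.
weak: the display nets 13 − 15 = -2; no display nets 3. weak prefers no display.
Neither type deviates, so the separating profile is an equilibrium.

Yes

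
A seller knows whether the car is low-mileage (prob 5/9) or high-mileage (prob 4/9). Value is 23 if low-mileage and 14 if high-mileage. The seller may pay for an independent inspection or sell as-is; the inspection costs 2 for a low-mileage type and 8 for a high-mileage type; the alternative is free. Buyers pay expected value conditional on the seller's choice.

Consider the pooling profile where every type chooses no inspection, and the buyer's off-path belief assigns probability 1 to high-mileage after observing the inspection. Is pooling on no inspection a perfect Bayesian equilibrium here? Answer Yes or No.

On path, the buyer holds the prior and pays 5/9·23 + 4/9·14 = 19. Off path (the inspection), believing high-mileage, it pays 14.
low-mileage: no inspection nets 19; the inspection nets 14 − 2 = 12. low-mileage stays.
high-mileage: no inspection nets 19; the inspection nets 14 − 8 = 6. high-mileage stays.
No type deviates, so pooling is sustained.

Yes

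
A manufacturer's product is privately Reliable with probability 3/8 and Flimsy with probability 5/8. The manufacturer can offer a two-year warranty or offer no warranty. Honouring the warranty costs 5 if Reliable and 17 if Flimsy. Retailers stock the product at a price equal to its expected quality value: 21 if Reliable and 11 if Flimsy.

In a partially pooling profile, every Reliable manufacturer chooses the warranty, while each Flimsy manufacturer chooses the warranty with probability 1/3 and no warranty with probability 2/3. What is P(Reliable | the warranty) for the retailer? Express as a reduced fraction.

P(the warranty) = (3/8)·1 + (5/8)·(1/3) = 7/12.
By Bayes' rule, P(Reliable | the warranty) = (3/8) / (7/12) = 9/14.

9/14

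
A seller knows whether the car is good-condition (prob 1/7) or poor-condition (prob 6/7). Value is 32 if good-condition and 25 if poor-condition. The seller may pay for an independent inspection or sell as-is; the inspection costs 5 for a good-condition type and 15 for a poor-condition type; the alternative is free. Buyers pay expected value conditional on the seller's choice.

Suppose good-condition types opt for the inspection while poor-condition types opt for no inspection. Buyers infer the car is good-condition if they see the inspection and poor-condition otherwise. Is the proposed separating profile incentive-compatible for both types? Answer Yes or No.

Yes

Under these beliefs, the inspection earns price 32 and no inspection earns price 25.
good-condition: the inspection nets 32 − 5 = 27; no inspection nets 25. good-condition prefers the inspection.
poor-condition: the inspection nets 32 − 15 = 17; no inspection nets 25. poor-condition prefers no inspection.
Neither type deviates, so the separating profile is an equilibrium.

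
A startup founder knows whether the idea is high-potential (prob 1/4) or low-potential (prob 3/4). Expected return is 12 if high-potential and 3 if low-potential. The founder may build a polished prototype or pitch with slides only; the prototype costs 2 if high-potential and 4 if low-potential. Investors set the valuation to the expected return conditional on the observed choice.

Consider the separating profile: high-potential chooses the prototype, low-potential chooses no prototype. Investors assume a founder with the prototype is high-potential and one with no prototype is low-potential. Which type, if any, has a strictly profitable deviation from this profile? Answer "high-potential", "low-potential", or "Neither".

The prototype pays 12; no prototype pays 3.
high-potential: assigned the prototype, nets 12 − 2 = 10; deviating to no prototype nets 3.
low-potential: assigned no prototype, nets 3; deviating to the prototype nets 12 − 4 = 8.
The low-potential type gains 5 by deviating.

low-potential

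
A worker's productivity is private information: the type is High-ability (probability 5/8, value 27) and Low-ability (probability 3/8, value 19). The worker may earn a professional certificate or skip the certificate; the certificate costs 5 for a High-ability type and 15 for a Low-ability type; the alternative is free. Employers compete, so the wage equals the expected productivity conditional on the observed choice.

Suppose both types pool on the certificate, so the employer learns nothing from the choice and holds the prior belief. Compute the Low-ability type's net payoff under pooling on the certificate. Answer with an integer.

9

Pooled wage = 5/8·27 + 3/8·19 = 24.
Low-ability pays cost 15 for the certificate, so net payoff = 24 − 15 = 9.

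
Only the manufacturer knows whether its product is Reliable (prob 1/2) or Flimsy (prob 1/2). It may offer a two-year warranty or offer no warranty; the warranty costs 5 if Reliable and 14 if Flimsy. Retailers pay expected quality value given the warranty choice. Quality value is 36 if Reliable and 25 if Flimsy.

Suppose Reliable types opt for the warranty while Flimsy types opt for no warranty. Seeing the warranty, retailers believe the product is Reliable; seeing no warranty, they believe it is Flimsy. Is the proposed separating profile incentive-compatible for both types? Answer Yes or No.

Under these beliefs, the warranty earns price 36 and no warranty earns price 25.
Reliable: the warranty nets 36 − 5 = 31; no warranty nets 25. Reliable prefers the warranty.
Flimsy: the warranty nets 36 − 14 = 22; no warranty nets 25. Flimsy prefers no warranty.
Neither type deviates, so the separating profile is an equilibrium.

Yes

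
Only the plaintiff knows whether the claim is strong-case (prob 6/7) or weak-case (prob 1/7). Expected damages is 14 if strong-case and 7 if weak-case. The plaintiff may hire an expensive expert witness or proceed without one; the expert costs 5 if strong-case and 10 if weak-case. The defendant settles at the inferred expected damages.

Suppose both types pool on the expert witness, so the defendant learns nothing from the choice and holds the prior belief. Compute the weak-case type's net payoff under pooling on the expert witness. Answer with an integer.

Pooled settlement = 6/7·14 + 1/7·7 = 13.
weak-case pays cost 10 for the expert witness, so net payoff = 13 − 10 = 3.

3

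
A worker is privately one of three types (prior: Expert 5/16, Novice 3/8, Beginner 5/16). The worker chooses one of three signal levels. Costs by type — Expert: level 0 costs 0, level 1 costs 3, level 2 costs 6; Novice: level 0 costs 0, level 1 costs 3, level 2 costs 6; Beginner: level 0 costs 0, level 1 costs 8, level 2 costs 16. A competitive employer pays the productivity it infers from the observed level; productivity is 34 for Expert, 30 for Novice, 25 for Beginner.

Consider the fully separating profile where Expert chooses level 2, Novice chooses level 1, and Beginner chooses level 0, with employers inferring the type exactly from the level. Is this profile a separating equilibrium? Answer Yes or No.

Separating wages: level 2 → 34, level 1 → 30, level 0 → 25.
Expert (assigned level 2): level 0: 25 − 0 = 25; level 1: 30 − 3 = 27; level 2: 34 − 6 = 28. Expert stays.
Novice (assigned level 1): level 0: 25 − 0 = 25; level 1: 30 − 3 = 27; level 2: 34 − 6 = 28. Novice prefers level 2.
Beginner (assigned level 0): level 0: 25 − 0 = 25; level 1: 30 − 8 = 22; level 2: 34 − 16 = 18. Beginner stays.
At least one type deviates; the separating profile fails.

No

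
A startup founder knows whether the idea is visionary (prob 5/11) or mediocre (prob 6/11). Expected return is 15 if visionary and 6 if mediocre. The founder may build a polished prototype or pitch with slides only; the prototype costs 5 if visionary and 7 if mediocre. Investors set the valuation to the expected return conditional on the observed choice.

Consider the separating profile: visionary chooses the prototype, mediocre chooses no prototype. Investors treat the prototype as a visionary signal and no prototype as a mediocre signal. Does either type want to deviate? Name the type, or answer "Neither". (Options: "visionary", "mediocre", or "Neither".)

mediocre

The prototype pays 15; no prototype pays 6.
visionary: assigned the prototype, nets 15 − 5 = 10; deviating to no prototype nets 6.
mediocre: assigned no prototype, nets 6; deviating to the prototype nets 15 − 7 = 8.
The mediocre type gains 2 by deviating.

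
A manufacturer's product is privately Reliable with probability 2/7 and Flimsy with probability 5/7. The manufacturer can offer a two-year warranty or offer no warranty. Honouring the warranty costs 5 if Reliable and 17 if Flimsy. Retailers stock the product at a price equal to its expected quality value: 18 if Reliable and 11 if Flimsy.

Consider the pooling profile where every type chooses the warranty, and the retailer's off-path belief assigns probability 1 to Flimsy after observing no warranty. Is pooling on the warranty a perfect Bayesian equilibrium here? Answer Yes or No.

On path, the retailer holds the prior and pays 2/7·18 + 5/7·11 = 13. Off path (no warranty), believing Flimsy, it pays 11.
Reliable: the warranty nets 13 − 5 = 8; no warranty nets 11. Reliable would deviate.
Flimsy: the warranty nets 13 − 17 = -4; no warranty nets 11. Flimsy would deviate.
A type deviates, so pooling fails.

No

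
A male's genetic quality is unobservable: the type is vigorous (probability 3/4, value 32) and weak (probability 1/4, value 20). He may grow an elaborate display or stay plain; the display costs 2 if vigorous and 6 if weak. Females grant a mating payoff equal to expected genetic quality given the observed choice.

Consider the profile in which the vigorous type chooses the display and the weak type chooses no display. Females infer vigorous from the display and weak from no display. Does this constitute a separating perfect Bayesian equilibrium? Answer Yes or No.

Under these beliefs, the display earns mating payoff 32 and no display earns mating payoff 20.
vigorous: the display nets 32 − 2 = 30; no display nets 20. vigorous prefers the display.
weak: the display nets 32 − 6 = 26; no display nets 20. weak would deviate to the display.
weak has a profitable deviation, so the profile is not an equilibrium.

No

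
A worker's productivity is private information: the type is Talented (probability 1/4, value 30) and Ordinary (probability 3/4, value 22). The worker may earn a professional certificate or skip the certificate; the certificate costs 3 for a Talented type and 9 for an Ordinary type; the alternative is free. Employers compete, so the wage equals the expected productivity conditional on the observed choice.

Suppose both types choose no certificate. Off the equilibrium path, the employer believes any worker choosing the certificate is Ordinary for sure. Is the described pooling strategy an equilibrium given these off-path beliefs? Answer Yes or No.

On path, the employer holds the prior and pays 1/4·30 + 3/4·22 = 24. Off path (the certificate), believing Ordinary, it pays 22.
Talented: no certificate nets 24; the certificate nets 22 − 3 = 19. Talented stays.
Ordinary: no certificate nets 24; the certificate nets 22 − 9 = 13. Ordinary stays.
No type deviates, so pooling is sustained.

Yes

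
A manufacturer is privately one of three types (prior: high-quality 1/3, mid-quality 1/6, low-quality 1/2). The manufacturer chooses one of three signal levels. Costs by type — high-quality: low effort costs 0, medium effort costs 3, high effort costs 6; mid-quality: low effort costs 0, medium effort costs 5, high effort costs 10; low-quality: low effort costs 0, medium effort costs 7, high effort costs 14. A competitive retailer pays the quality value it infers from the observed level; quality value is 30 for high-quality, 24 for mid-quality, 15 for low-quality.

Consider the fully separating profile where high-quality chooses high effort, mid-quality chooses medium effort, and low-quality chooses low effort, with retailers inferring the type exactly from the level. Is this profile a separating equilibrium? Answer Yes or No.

No

Separating prices: high effort → 30, medium effort → 24, low effort → 15.
high-quality (assigned high effort): low effort: 15 − 0 = 15; medium effort: 24 − 3 = 21; high effort: 30 − 6 = 24. high-quality stays.
mid-quality (assigned medium effort): low effort: 15 − 0 = 15; medium effort: 24 − 5 = 19; high effort: 30 − 10 = 20. mid-quality prefers high effort.
low-quality (assigned low effort): low effort: 15 − 0 = 15; medium effort: 24 − 7 = 17; high effort: 30 − 14 = 16. low-quality prefers medium effort.
At least one type deviates; the separating profile fails.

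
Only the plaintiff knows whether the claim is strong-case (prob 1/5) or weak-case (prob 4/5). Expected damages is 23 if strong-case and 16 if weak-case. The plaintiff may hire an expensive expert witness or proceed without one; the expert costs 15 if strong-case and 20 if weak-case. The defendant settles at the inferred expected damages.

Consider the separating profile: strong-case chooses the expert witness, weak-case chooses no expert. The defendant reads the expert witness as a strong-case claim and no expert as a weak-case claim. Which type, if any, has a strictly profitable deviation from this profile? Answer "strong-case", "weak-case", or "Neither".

The expert witness pays 23; no expert pays 16.
strong-case: assigned the expert witness, nets 23 − 15 = 8; deviating to no expert nets 16.
weak-case: assigned no expert, nets 16; deviating to the expert witness nets 23 − 20 = 3.
The strong-case type gains 8 by deviating.

strong-case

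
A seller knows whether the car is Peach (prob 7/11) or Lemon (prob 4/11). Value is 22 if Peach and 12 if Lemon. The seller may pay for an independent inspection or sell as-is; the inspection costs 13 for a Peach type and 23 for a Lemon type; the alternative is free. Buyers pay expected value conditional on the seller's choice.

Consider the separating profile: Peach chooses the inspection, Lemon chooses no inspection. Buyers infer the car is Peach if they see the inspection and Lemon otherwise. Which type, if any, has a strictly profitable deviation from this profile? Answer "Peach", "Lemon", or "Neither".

The inspection pays 22; no inspection pays 12.
Peach: assigned the inspection, nets 22 − 13 = 9; deviating to no inspection nets 12.
Lemon: assigned no inspection, nets 12; deviating to the inspection nets 22 − 23 = -1.
The Peach type gains 3 by deviating.

Peach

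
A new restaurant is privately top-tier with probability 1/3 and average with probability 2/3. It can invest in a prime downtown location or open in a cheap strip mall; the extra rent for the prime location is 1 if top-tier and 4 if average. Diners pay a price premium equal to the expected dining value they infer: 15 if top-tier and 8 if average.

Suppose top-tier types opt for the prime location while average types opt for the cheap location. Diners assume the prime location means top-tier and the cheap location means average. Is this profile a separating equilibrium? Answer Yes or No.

No

Under these beliefs, the prime location earns price premium 15 and the cheap location earns price premium 8.
top-tier: the prime location nets 15 − 1 = 14; the cheap location nets 8. top-tier prefers the prime location.
average: the prime location nets 15 − 4 = 11; the cheap location nets 8. average would deviate to the prime location.
average has a profitable deviation, so the profile is not an equilibrium.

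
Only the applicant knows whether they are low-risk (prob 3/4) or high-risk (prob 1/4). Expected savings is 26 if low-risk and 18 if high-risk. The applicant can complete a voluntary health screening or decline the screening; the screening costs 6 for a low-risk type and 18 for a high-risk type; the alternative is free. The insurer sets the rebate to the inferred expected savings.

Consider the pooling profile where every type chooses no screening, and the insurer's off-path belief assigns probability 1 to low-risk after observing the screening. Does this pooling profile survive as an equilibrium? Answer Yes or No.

Yes

On path, the insurer holds the prior and pays 3/4·26 + 1/4·18 = 24. Off path (the screening), believing low-risk, it pays 26.
low-risk: no screening nets 24; the screening nets 26 − 6 = 20. low-risk stays.
high-risk: no screening nets 24; the screening nets 26 − 18 = 8. high-risk stays.
No type deviates, so pooling is sustained.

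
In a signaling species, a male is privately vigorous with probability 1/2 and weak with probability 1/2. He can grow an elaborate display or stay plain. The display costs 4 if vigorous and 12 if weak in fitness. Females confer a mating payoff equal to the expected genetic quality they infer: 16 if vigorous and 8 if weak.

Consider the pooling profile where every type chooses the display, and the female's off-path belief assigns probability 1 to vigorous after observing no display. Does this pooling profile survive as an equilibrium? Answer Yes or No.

On path, the female holds the prior and pays 1/2·16 + 1/2·8 = 12. Off path (no display), believing vigorous, it pays 16.
vigorous: the display nets 12 − 4 = 8; no display nets 16. vigorous would deviate.
weak: the display nets 12 − 12 = 0; no display nets 16. weak would deviate.
A type deviates, so pooling fails.

No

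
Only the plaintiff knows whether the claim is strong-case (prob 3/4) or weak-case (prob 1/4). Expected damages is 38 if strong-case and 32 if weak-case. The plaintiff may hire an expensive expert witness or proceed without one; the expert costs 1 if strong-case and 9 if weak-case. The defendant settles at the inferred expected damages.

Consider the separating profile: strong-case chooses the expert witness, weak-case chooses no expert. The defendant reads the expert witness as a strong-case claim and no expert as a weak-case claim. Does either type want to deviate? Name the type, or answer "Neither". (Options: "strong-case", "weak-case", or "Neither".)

Neither

The expert witness pays 38; no expert pays 32.
strong-case: assigned the expert witness, nets 38 − 1 = 37; deviating to no expert nets 32.
weak-case: assigned no expert, nets 32; deviating to the expert witness nets 38 − 9 = 29.
Both types strictly prefer their assigned action; no profitable deviation.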